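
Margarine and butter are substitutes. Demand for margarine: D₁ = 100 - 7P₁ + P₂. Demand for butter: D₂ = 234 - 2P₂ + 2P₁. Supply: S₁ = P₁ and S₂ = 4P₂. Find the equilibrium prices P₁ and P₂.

P₁ = 417/23, P₂ = 1036/23

Market 1: 100 - 7P₁ + P₂ = P₁ → 8P₁ - P₂ = 100.
Market 2: 6P₂ - 2P₁ = 234.
Eliminating P₂: 6×(1) + 1×(2) gives 46P₁ = 834, so P₁ = 417/23.
Back-substitute into (2): P₂ = (234 + 2×417/23) / 6 = 1036/23.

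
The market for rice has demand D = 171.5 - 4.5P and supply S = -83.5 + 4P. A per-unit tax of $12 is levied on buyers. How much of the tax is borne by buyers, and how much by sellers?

Buyers bear 96/17, sellers bear 108/17

Pre-tax equilibrium: P* = 30, Q* = 36.5.
Tax on buyers shifts demand to D = 171.5 − 4.5(P + 12) = 117.5 - 4.5P.
117.5 - 4.5P = -83.5 + 4P gives seller price Ps = 402/17; buyers pay Pb = 402/17 + 12 = 606/17.
New quantity: Q = 171.5 − 4.5(606/17) = 377/34.
Buyer burden = 606/17 − 30 = 96/17; seller burden = 30 − 402/17 = 108/17.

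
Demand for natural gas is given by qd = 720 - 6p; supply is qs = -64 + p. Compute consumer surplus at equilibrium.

Equilibrium: 720 - 6p = -64 + p gives p* = 112, q* = 48.
Demand choke price (qd = 0): p = 120.
CS = ½(120 − 112)(48) = 192.

Consumer surplus = 192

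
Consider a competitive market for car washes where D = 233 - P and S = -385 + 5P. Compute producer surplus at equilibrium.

Producer surplus = 1690

Equilibrium: 233 - P = -385 + 5P gives P* = 103, Q* = 130.
Supply starts at P = 77 (where S = 0).
PS = ½(103 − 77)(130) = 1690.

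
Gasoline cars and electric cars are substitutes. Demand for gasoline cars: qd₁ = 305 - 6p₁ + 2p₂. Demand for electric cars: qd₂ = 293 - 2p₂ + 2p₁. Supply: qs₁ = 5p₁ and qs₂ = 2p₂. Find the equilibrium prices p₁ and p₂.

p₁ = 45.15, p₂ = 95.825

Market 1: 305 - 6p₁ + 2p₂ = 5p₁ → 11p₁ - 2p₂ = 305.
Market 2: 4p₂ - 2p₁ = 293.
Eliminating p₂: 4×(1) + 2×(2) gives 40p₁ = 1806, so p₁ = 45.15.
Back-substitute into (2): p₂ = (293 + 2×45.15) / 4 = 95.825.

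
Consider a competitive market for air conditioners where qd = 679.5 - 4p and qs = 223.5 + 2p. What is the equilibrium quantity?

q* = 375.5

Set qd = qs: 679.5 - 4p = 223.5 + 2p.
456 = 6p, so p* = 76.
q* = 679.5 − 4(76) = 375.5.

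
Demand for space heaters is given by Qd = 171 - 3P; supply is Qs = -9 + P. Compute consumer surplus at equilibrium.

Consumer surplus = 216

Equilibrium: 171 - 3P = -9 + P gives P* = 45, Q* = 36.
Demand choke price (Qd = 0): P = 57.
CS = ½(57 − 45)(36) = 216.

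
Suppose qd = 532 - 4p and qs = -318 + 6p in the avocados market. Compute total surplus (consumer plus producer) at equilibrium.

Total surplus = 7680

Equilibrium: 532 - 4p = -318 + 6p gives p* = 85, q* = 192.
Demand choke price: p = 133; supply starts at p = 53.
CS = ½(133 − 85)(192) = 4608; PS = ½(85 − 53)(192) = 3072.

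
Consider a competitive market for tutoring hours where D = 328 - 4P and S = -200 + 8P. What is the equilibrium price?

Set D = S: 328 - 4P = -200 + 8P.
528 = 12P, so P* = 44.
Q* = 328 − 4(44) = 152.

P* = 44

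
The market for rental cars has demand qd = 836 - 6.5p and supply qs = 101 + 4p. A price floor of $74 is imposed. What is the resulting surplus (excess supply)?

Equilibrium price would be p* = 70, so the floor at 74 binds.
At p = 74: qd = 355, qs = 397.
Surplus = 397 − 355 = 42.

Surplus = 42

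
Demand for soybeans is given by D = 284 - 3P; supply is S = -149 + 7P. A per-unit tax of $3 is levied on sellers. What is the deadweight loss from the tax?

Deadweight loss = 9.45

Pre-tax equilibrium: P* = 43.3, Q* = 154.1.
Tax on sellers shifts supply to S = -149 + 7(P − 3) = -170 + 7P.
284 - 3P = -170 + 7P gives buyer price Pb = 45.4; sellers receive Ps = 45.4 − 3 = 42.4.
New quantity: Q = 284 − 3(45.4) = 147.8.
DWL = ½ × 3 × (154.1 − 147.8) = 9.45.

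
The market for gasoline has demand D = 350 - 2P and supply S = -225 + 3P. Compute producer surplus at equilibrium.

Equilibrium: 350 - 2P = -225 + 3P gives P* = 115, Q* = 120.
Supply starts at P = 75 (where S = 0).
PS = ½(115 − 75)(120) = 2400.

Producer surplus = 2400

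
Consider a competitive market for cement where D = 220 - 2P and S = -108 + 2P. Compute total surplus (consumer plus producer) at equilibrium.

Total surplus = 1568

Equilibrium: 220 - 2P = -108 + 2P gives P* = 82, Q* = 56.
Demand choke price: P = 110; supply starts at P = 54.
CS = ½(110 − 82)(56) = 784; PS = ½(82 − 54)(56) = 784.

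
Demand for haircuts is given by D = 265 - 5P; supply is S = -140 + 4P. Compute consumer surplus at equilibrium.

Consumer surplus = 160

Equilibrium: 265 - 5P = -140 + 4P gives P* = 45, Q* = 40.
Demand choke price (D = 0): P = 53.
CS = ½(53 − 45)(40) = 160.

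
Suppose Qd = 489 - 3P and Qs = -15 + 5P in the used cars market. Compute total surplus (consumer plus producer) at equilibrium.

Equilibrium: 489 - 3P = -15 + 5P gives P* = 63, Q* = 300.
Demand choke price: P = 163; supply starts at P = 3.
CS = ½(163 − 63)(300) = 15000; PS = ½(63 − 3)(300) = 9000.

Total surplus = 24000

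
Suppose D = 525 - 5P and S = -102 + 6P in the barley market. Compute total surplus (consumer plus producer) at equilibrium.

Total surplus = 10560

Equilibrium: 525 - 5P = -102 + 6P gives P* = 57, Q* = 240.
Demand choke price: P = 105; supply starts at P = 17.
CS = ½(105 − 57)(240) = 5760; PS = ½(57 − 17)(240) = 4800.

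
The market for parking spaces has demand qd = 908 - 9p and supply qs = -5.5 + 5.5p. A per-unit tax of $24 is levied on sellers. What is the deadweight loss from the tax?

Pre-tax equilibrium: p* = 63, q* = 341.
Tax on sellers shifts supply to qs = -5.5 + 5.5(p − 24) = -137.5 + 5.5p.
908 - 9p = -137.5 + 5.5p gives buyer price pb = 2091/29; sellers receive ps = 2091/29 − 24 = 1395/29.
New quantity: q = 908 − 9(2091/29) = 7513/29.
DWL = ½ × 24 × (341 − 7513/29) = 28512/29.

Deadweight loss = 28512/29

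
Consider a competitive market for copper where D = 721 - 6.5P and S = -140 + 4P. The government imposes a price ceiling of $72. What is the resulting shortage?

Equilibrium price would be P* = 82, so the ceiling at 72 binds.
At P = 72: D = 721 − 6.5(72) = 253, S = -140 + 4(72) = 148.
Shortage = 253 − 148 = 105.

Shortage = 105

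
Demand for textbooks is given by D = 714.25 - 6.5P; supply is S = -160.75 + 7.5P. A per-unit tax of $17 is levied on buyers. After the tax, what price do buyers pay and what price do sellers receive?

Buyers pay 2005/28, sellers receive 1529/28

Pre-tax equilibrium: P* = 62.5, Q* = 308.
Tax on buyers shifts demand to D = 714.25 − 6.5(P + 17) = 603.75 - 6.5P.
603.75 - 6.5P = -160.75 + 7.5P gives seller price Ps = 1529/28; buyers pay Pb = 1529/28 + 17 = 2005/28.
New quantity: Q = 714.25 − 6.5(2005/28) = 13933/56.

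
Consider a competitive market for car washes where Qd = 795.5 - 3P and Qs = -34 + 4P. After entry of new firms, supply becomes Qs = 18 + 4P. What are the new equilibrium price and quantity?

P' = 1555/14, Q' = 3236/7

Original equilibrium: P* = 118.5, Q* = 440.
New equilibrium: 795.5 - 3P = 18 + 4P, so 777.5 = 7P and P' = 1555/14; Q' = 795.5 − 3(1555/14) = 3236/7.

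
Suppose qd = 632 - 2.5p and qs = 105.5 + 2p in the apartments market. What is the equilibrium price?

Set qd = qs: 632 - 2.5p = 105.5 + 2p.
526.5 = 4.5p, so p* = 117.
q* = 632 − 2.5(117) = 339.5.

p* = 117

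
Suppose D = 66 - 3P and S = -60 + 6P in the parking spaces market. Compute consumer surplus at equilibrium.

Equilibrium: 66 - 3P = -60 + 6P gives P* = 14, Q* = 24.
Demand choke price (D = 0): P = 22.
CS = ½(22 − 14)(24) = 96.

Consumer surplus = 96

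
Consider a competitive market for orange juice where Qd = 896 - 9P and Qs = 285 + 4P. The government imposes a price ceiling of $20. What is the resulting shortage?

Equilibrium price would be P* = 47, so the ceiling at 20 binds.
At P = 20: Qd = 896 − 9(20) = 716, Qs = 285 + 4(20) = 365.
Shortage = 716 − 365 = 351.

Shortage = 351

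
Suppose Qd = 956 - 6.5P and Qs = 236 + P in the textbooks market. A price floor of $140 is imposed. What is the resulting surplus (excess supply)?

Equilibrium price would be P* = 96, so the floor at 140 binds.
At P = 140: Qd = 46, Qs = 376.
Surplus = 376 − 46 = 330.

Surplus = 330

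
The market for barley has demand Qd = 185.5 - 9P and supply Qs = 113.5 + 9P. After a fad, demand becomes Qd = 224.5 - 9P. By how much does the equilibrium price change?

ΔP = 13/6

Original equilibrium: P* = 4, Q* = 149.5.
New equilibrium: 224.5 - 9P = 113.5 + 9P, so 111 = 18P and P' = 37/6; Q' = 224.5 − 9(37/6) = 169.
Change in price: 37/6 − 4 = 13/6.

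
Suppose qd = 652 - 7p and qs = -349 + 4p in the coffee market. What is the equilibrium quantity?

q* = 15

Set qd = qs: 652 - 7p = -349 + 4p.
1001 = 11p, so p* = 91.
q* = 652 − 7(91) = 15.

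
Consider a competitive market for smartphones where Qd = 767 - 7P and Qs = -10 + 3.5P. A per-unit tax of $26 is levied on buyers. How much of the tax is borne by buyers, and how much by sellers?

Pre-tax equilibrium: P* = 74, Q* = 249.
Tax on buyers shifts demand to Qd = 767 − 7(P + 26) = 585 - 7P.
585 - 7P = -10 + 3.5P gives seller price Ps = 170/3; buyers pay Pb = 170/3 + 26 = 248/3.
New quantity: Q = 767 − 7(248/3) = 565/3.
Buyer burden = 248/3 − 74 = 26/3; seller burden = 74 − 170/3 = 52/3.

Buyers bear 26/3, sellers bear 52/3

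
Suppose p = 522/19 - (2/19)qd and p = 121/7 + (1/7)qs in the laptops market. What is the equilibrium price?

p* = 764/33

Set the two price expressions equal: 522/19 - (2/19)q = 121/7 + (1/7)q.
1355/133 = (33/133)q, so q* = 1355/33.
p* = 522/19 − (2/19)(1355/33) = 764/33.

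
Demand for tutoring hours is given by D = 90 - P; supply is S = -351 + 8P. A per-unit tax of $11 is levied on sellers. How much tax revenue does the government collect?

Pre-tax equilibrium: P* = 49, Q* = 41.
Tax on sellers shifts supply to S = -351 + 8(P − 11) = -439 + 8P.
90 - P = -439 + 8P gives buyer price Pb = 529/9; sellers receive Ps = 529/9 − 11 = 430/9.
New quantity: Q = 90 − 1(529/9) = 281/9.
Revenue = 11 × 281/9 = 3091/9.

Tax revenue = 3091/9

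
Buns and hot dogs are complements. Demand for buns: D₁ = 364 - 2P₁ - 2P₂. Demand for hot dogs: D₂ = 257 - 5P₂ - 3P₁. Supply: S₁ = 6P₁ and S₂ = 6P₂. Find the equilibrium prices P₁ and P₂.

P₁ = 1745/41, P₂ = 482/41

Market 1: 364 - 2P₁ - 2P₂ = 6P₁ → 8P₁ + 2P₂ = 364.
Market 2: 11P₂ + 3P₁ = 257.
Eliminating P₂: 11×(1) − 2×(2) gives 82P₁ = 3490, so P₁ = 1745/41.
Back-substitute into (2): P₂ = (257 − 3×1745/41) / 11 = 482/41.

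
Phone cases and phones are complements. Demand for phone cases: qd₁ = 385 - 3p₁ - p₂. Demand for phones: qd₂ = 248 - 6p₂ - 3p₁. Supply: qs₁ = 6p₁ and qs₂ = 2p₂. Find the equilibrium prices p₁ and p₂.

p₁ = 944/23, p₂ = 359/23

Market 1: 385 - 3p₁ - p₂ = 6p₁ → 9p₁ + p₂ = 385.
Market 2: 8p₂ + 3p₁ = 248.
Eliminating p₂: 8×(1) − 1×(2) gives 69p₁ = 2832, so p₁ = 944/23.
Back-substitute into (2): p₂ = (248 − 3×944/23) / 8 = 359/23.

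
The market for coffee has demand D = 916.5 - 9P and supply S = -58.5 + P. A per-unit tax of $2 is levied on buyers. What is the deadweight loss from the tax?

Deadweight loss = 1.8

Pre-tax equilibrium: P* = 97.5, Q* = 39.
Tax on buyers shifts demand to D = 916.5 − 9(P + 2) = 898.5 - 9P.
898.5 - 9P = -58.5 + P gives seller price Ps = 95.7; buyers pay Pb = 95.7 + 2 = 97.7.
New quantity: Q = 916.5 − 9(97.7) = 37.2.
DWL = ½ × 2 × (39 − 37.2) = 1.8.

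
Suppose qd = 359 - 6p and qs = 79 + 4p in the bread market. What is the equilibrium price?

Set qd = qs: 359 - 6p = 79 + 4p.
280 = 10p, so p* = 28.
q* = 359 − 6(28) = 191.

p* = 28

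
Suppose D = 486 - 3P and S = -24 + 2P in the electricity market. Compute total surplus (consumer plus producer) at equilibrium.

Equilibrium: 486 - 3P = -24 + 2P gives P* = 102, Q* = 180.
Demand choke price: P = 162; supply starts at P = 12.
CS = ½(162 − 102)(180) = 5400; PS = ½(102 − 12)(180) = 8100.

Total surplus = 13500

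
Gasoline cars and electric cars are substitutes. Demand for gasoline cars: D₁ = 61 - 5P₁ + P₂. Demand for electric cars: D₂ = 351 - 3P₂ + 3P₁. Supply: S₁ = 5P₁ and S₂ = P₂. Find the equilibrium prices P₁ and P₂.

P₁ = 595/37, P₂ = 3693/37

Market 1: 61 - 5P₁ + P₂ = 5P₁ → 10P₁ - P₂ = 61.
Market 2: 4P₂ - 3P₁ = 351.
Eliminating P₂: 4×(1) + 1×(2) gives 37P₁ = 595, so P₁ = 595/37.
Back-substitute into (2): P₂ = (351 + 3×595/37) / 4 = 3693/37.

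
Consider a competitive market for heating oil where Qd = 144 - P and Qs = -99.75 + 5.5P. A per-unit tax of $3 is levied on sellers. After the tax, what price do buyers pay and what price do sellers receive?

Buyers pay 1041/26, sellers receive 963/26

Pre-tax equilibrium: P* = 37.5, Q* = 106.5.
Tax on sellers shifts supply to Qs = -99.75 + 5.5(P − 3) = -116.25 + 5.5P.
144 - P = -116.25 + 5.5P gives buyer price Pb = 1041/26; sellers receive Ps = 1041/26 − 3 = 963/26.
New quantity: Q = 144 − 1(1041/26) = 2703/26.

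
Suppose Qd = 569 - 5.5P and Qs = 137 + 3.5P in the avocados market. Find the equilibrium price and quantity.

P* = 48, Q* = 305

Set Qd = Qs: 569 - 5.5P = 137 + 3.5P.
432 = 9P, so P* = 48.
Q* = 569 − 5.5(48) = 305.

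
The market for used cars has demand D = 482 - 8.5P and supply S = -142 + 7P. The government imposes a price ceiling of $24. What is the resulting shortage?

Shortage = 252

Equilibrium price would be P* = 1248/31, so the ceiling at 24 binds.
At P = 24: D = 482 − 8.5(24) = 278, S = -142 + 7(24) = 26.
Shortage = 278 − 26 = 252.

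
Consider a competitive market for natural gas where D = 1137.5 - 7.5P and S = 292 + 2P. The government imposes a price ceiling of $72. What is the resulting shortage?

Shortage = 161.5

Equilibrium price would be P* = 89, so the ceiling at 72 binds.
At P = 72: D = 1137.5 − 7.5(72) = 597.5, S = 292 + 2(72) = 436.
Shortage = 597.5 − 436 = 161.5.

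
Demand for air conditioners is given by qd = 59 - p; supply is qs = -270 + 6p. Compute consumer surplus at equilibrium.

Consumer surplus = 72

Equilibrium: 59 - p = -270 + 6p gives p* = 47, q* = 12.
Demand choke price (qd = 0): p = 59.
CS = ½(59 − 47)(12) = 72.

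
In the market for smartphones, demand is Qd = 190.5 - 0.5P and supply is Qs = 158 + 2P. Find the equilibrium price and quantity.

Set Qd = Qs: 190.5 - 0.5P = 158 + 2P.
32.5 = 2.5P, so P* = 13.
Q* = 190.5 − 0.5(13) = 184.

P* = 13, Q* = 184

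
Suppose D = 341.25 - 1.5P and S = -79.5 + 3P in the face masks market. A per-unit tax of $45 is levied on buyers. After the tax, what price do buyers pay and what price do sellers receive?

Pre-tax equilibrium: P* = 93.5, Q* = 201.
Tax on buyers shifts demand to D = 341.25 − 1.5(P + 45) = 273.75 - 1.5P.
273.75 - 1.5P = -79.5 + 3P gives seller price Ps = 78.5; buyers pay Pb = 78.5 + 45 = 123.5.
New quantity: Q = 341.25 − 1.5(123.5) = 156.

Buyers pay $123.5, sellers receive $78.5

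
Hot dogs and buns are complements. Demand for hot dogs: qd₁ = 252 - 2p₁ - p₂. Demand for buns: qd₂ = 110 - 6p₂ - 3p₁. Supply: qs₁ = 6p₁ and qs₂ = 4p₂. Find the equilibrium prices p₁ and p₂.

Market 1: 252 - 2p₁ - p₂ = 6p₁ → 8p₁ + p₂ = 252.
Market 2: 10p₂ + 3p₁ = 110.
Eliminating p₂: 10×(1) − 1×(2) gives 77p₁ = 2410, so p₁ = 2410/77.
Back-substitute into (2): p₂ = (110 − 3×2410/77) / 10 = 124/77.

p₁ = 2410/77, p₂ = 124/77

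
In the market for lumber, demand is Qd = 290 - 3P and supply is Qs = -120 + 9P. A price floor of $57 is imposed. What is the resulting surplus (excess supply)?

Surplus = 274

Equilibrium price would be P* = 205/6, so the floor at 57 binds.
At P = 57: Qd = 119, Qs = 393.
Surplus = 393 − 119 = 274.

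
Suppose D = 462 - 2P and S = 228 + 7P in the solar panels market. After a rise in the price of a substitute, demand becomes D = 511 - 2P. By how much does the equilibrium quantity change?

ΔQ = 343/9

Original equilibrium: P* = 26, Q* = 410.
New equilibrium: 511 - 2P = 228 + 7P, so 283 = 9P and P' = 283/9; Q' = 511 − 2(283/9) = 4033/9.
Change in quantity: 4033/9 − 410 = 343/9.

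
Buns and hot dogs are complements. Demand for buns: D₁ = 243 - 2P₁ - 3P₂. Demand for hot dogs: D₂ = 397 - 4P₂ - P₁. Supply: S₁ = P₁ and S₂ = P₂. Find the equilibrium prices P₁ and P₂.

P₁ = 2, P₂ = 79

Market 1: 243 - 2P₁ - 3P₂ = P₁ → 3P₁ + 3P₂ = 243.
Market 2: 5P₂ + P₁ = 397.
Eliminating P₂: 5×(1) − 3×(2) gives 12P₁ = 24, so P₁ = 2.
Back-substitute into (2): P₂ = (397 − 1×2) / 5 = 79.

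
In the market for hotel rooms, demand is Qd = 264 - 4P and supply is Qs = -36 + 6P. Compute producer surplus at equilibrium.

Equilibrium: 264 - 4P = -36 + 6P gives P* = 30, Q* = 144.
Supply starts at P = 6 (where Qs = 0).
PS = ½(30 − 6)(144) = 1728.

Producer surplus = 1728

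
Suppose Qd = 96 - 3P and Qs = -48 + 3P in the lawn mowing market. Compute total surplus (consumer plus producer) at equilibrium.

Equilibrium: 96 - 3P = -48 + 3P gives P* = 24, Q* = 24.
Demand choke price: P = 32; supply starts at P = 16.
CS = ½(32 − 24)(24) = 96; PS = ½(24 − 16)(24) = 96.

Total surplus = 192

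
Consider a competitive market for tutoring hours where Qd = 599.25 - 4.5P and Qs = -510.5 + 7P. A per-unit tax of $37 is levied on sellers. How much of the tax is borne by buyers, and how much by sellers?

Pre-tax equilibrium: P* = 96.5, Q* = 165.
Tax on sellers shifts supply to Qs = -510.5 + 7(P − 37) = -769.5 + 7P.
599.25 - 4.5P = -769.5 + 7P gives buyer price Pb = 5475/46; sellers receive Ps = 5475/46 − 37 = 3773/46.
New quantity: Q = 599.25 − 4.5(5475/46) = 1464/23.
Buyer burden = 5475/46 − 96.5 = 518/23; seller burden = 96.5 − 3773/46 = 333/23.

Buyers bear 518/23, sellers bear 333/23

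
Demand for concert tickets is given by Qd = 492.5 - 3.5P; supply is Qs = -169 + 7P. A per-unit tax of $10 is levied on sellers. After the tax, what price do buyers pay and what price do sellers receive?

Buyers pay 209/3, sellers receive 179/3

Pre-tax equilibrium: P* = 63, Q* = 272.
Tax on sellers shifts supply to Qs = -169 + 7(P − 10) = -239 + 7P.
492.5 - 3.5P = -239 + 7P gives buyer price Pb = 209/3; sellers receive Ps = 209/3 − 10 = 179/3.
New quantity: Q = 492.5 − 3.5(209/3) = 746/3.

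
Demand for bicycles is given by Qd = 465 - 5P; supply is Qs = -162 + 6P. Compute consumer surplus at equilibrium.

Equilibrium: 465 - 5P = -162 + 6P gives P* = 57, Q* = 180.
Demand choke price (Qd = 0): P = 93.
CS = ½(93 − 57)(180) = 3240.

Consumer surplus = 3240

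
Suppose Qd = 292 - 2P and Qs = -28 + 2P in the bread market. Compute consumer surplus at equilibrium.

Equilibrium: 292 - 2P = -28 + 2P gives P* = 80, Q* = 132.
Demand choke price (Qd = 0): P = 146.
CS = ½(146 − 80)(132) = 4356.

Consumer surplus = 4356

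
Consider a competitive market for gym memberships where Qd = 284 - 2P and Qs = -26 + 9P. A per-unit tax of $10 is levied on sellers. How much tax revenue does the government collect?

Tax revenue = 23240/11

Pre-tax equilibrium: P* = 310/11, Q* = 2504/11.
Tax on sellers shifts supply to Qs = -26 + 9(P − 10) = -116 + 9P.
284 - 2P = -116 + 9P gives buyer price Pb = 400/11; sellers receive Ps = 400/11 − 10 = 290/11.
New quantity: Q = 284 − 2(400/11) = 2324/11.
Revenue = 10 × 2324/11 = 23240/11.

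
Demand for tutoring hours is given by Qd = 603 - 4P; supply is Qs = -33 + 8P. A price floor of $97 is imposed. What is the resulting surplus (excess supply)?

Surplus = 528

Equilibrium price would be P* = 53, so the floor at 97 binds.
At P = 97: Qd = 215, Qs = 743.
Surplus = 743 − 215 = 528.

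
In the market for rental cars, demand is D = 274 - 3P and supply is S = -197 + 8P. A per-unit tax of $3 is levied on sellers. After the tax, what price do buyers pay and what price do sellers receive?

Buyers pay $45, sellers receive $42

Pre-tax equilibrium: P* = 471/11, Q* = 1601/11.
Tax on sellers shifts supply to S = -197 + 8(P − 3) = -221 + 8P.
274 - 3P = -221 + 8P gives buyer price Pb = 45; sellers receive Ps = 45 − 3 = 42.
New quantity: Q = 274 − 3(45) = 139.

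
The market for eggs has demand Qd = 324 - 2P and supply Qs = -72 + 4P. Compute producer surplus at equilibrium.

Equilibrium: 324 - 2P = -72 + 4P gives P* = 66, Q* = 192.
Supply starts at P = 18 (where Qs = 0).
PS = ½(66 − 18)(192) = 4608.

Producer surplus = 4608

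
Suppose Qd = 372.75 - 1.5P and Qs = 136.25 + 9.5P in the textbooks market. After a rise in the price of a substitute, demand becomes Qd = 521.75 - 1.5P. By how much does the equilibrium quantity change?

Original equilibrium: P* = 21.5, Q* = 340.5.
New equilibrium: 521.75 - 1.5P = 136.25 + 9.5P, so 385.5 = 11P and P' = 771/22; Q' = 521.75 − 1.5(771/22) = 5161/11.
Change in quantity: 5161/11 − 340.5 = 2831/22.

ΔQ = 2831/22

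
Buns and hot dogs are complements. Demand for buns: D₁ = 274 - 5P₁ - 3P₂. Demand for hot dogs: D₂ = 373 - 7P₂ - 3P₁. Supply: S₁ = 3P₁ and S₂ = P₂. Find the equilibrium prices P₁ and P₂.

P₁ = 1073/55, P₂ = 2162/55

Market 1: 274 - 5P₁ - 3P₂ = 3P₁ → 8P₁ + 3P₂ = 274.
Market 2: 8P₂ + 3P₁ = 373.
Eliminating P₂: 8×(1) − 3×(2) gives 55P₁ = 1073, so P₁ = 1073/55.
Back-substitute into (2): P₂ = (373 − 3×1073/55) / 8 = 2162/55.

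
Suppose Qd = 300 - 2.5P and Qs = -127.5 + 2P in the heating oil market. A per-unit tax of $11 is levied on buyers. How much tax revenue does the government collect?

Pre-tax equilibrium: P* = 95, Q* = 62.5.
Tax on buyers shifts demand to Qd = 300 − 2.5(P + 11) = 272.5 - 2.5P.
272.5 - 2.5P = -127.5 + 2P gives seller price Ps = 800/9; buyers pay Pb = 800/9 + 11 = 899/9.
New quantity: Q = 300 − 2.5(899/9) = 905/18.
Revenue = 11 × 905/18 = 9955/18.

Tax revenue = 9955/18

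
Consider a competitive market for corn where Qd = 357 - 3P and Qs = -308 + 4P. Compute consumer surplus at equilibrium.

Equilibrium: 357 - 3P = -308 + 4P gives P* = 95, Q* = 72.
Demand choke price (Qd = 0): P = 119.
CS = ½(119 − 95)(72) = 864.

Consumer surplus = 864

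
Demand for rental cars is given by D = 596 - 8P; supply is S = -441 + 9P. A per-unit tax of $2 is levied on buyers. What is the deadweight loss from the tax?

Deadweight loss = 144/17

Pre-tax equilibrium: P* = 61, Q* = 108.
Tax on buyers shifts demand to D = 596 − 8(P + 2) = 580 - 8P.
580 - 8P = -441 + 9P gives seller price Ps = 1021/17; buyers pay Pb = 1021/17 + 2 = 1055/17.
New quantity: Q = 596 − 8(1055/17) = 1692/17.
DWL = ½ × 2 × (108 − 1692/17) = 144/17.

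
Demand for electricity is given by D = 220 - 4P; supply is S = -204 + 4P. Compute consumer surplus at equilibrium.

Consumer surplus = 8

Equilibrium: 220 - 4P = -204 + 4P gives P* = 53, Q* = 8.
Demand choke price (D = 0): P = 55.
CS = ½(55 − 53)(8) = 8.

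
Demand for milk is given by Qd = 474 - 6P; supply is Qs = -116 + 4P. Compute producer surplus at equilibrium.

Producer surplus = 1800

Equilibrium: 474 - 6P = -116 + 4P gives P* = 59, Q* = 120.
Supply starts at P = 29 (where Qs = 0).
PS = ½(59 − 29)(120) = 1800.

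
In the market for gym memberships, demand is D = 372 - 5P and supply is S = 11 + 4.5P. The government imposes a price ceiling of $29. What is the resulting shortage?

Equilibrium price would be P* = 38, so the ceiling at 29 binds.
At P = 29: D = 372 − 5(29) = 227, S = 11 + 4.5(29) = 141.5.
Shortage = 227 − 141.5 = 85.5.

Shortage = 85.5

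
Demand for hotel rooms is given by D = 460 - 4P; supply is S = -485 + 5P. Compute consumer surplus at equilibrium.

Consumer surplus = 200

Equilibrium: 460 - 4P = -485 + 5P gives P* = 105, Q* = 40.
Demand choke price (D = 0): P = 115.
CS = ½(115 − 105)(40) = 200.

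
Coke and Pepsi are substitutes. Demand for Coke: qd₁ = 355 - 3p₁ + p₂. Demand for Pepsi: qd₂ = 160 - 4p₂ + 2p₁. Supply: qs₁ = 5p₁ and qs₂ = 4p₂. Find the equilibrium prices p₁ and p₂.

Market 1: 355 - 3p₁ + p₂ = 5p₁ → 8p₁ - p₂ = 355.
Market 2: 8p₂ - 2p₁ = 160.
Eliminating p₂: 8×(1) + 1×(2) gives 62p₁ = 3000, so p₁ = 1500/31.
Back-substitute into (2): p₂ = (160 + 2×1500/31) / 8 = 995/31.

p₁ = 1500/31, p₂ = 995/31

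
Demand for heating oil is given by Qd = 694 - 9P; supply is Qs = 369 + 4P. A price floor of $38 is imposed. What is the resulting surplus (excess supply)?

Surplus = 169

Equilibrium price would be P* = 25, so the floor at 38 binds.
At P = 38: Qd = 352, Qs = 521.
Surplus = 521 − 352 = 169.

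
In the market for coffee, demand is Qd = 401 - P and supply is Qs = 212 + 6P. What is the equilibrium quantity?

Q* = 374

Set Qd = Qs: 401 - P = 212 + 6P.
189 = 7P, so P* = 27.
Q* = 401 − 1(27) = 374.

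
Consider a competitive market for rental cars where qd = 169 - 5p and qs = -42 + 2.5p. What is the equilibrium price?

p* = 422/15

Set qd = qs: 169 - 5p = -42 + 2.5p.
211 = 7.5p, so p* = 422/15.
q* = 169 − 5(422/15) = 85/3.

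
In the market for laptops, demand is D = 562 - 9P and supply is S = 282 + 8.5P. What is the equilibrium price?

Set D = S: 562 - 9P = 282 + 8.5P.
280 = 17.5P, so P* = 16.
Q* = 562 − 9(16) = 418.

P* = 16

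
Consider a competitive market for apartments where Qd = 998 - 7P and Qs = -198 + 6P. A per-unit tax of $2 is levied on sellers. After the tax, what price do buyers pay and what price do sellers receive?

Buyers pay 1208/13, sellers receive 1182/13

Pre-tax equilibrium: P* = 92, Q* = 354.
Tax on sellers shifts supply to Qs = -198 + 6(P − 2) = -210 + 6P.
998 - 7P = -210 + 6P gives buyer price Pb = 1208/13; sellers receive Ps = 1208/13 − 2 = 1182/13.
New quantity: Q = 998 − 7(1208/13) = 4518/13.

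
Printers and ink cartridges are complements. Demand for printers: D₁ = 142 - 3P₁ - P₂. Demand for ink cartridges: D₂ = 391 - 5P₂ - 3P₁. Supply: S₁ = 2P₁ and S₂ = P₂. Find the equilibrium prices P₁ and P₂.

P₁ = 461/27, P₂ = 1529/27

Market 1: 142 - 3P₁ - P₂ = 2P₁ → 5P₁ + P₂ = 142.
Market 2: 6P₂ + 3P₁ = 391.
Eliminating P₂: 6×(1) − 1×(2) gives 27P₁ = 461, so P₁ = 461/27.
Back-substitute into (2): P₂ = (391 − 3×461/27) / 6 = 1529/27.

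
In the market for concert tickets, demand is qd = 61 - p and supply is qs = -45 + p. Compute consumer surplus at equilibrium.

Equilibrium: 61 - p = -45 + p gives p* = 53, q* = 8.
Demand choke price (qd = 0): p = 61.
CS = ½(61 − 53)(8) = 32.

Consumer surplus = 32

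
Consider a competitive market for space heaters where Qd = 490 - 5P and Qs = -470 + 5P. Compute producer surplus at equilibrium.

Equilibrium: 490 - 5P = -470 + 5P gives P* = 96, Q* = 10.
Supply starts at P = 94 (where Qs = 0).
PS = ½(96 − 94)(10) = 10.

Producer surplus = 10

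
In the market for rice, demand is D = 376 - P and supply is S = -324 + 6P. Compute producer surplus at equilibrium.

Producer surplus = 6348

Equilibrium: 376 - P = -324 + 6P gives P* = 100, Q* = 276.
Supply starts at P = 54 (where S = 0).
PS = ½(100 − 54)(276) = 6348.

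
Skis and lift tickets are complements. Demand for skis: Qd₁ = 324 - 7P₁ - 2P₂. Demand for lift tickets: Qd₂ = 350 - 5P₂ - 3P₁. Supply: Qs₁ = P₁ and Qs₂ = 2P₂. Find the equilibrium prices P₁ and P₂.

P₁ = 31.36, P₂ = 36.56

Market 1: 324 - 7P₁ - 2P₂ = P₁ → 8P₁ + 2P₂ = 324.
Market 2: 7P₂ + 3P₁ = 350.
Eliminating P₂: 7×(1) − 2×(2) gives 50P₁ = 1568, so P₁ = 31.36.
Back-substitute into (2): P₂ = (350 − 3×31.36) / 7 = 36.56.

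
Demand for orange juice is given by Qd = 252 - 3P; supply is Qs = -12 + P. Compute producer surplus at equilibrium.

Producer surplus = 1458

Equilibrium: 252 - 3P = -12 + P gives P* = 66, Q* = 54.
Supply starts at P = 12 (where Qs = 0).
PS = ½(66 − 12)(54) = 1458.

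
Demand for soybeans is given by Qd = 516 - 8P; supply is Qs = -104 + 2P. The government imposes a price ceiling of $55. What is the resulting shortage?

Shortage = 70

Equilibrium price would be P* = 62, so the ceiling at 55 binds.
At P = 55: Qd = 516 − 8(55) = 76, Qs = -104 + 2(55) = 6.
Shortage = 76 − 6 = 70.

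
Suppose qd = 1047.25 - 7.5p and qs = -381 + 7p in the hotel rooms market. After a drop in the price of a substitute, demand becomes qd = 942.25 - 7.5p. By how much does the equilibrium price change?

Δp = -210/29

Original equilibrium: p* = 98.5, q* = 308.5.
New equilibrium: 942.25 - 7.5p = -381 + 7p, so 1323.25 = 14.5p and p' = 5293/58; q' = 942.25 − 7.5(5293/58) = 14953/58.
Change in price: 5293/58 − 98.5 = -210/29.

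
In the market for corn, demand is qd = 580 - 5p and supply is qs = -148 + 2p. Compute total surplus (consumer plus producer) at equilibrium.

Total surplus = 1260

Equilibrium: 580 - 5p = -148 + 2p gives p* = 104, q* = 60.
Demand choke price: p = 116; supply starts at p = 74.
CS = ½(116 − 104)(60) = 360; PS = ½(104 − 74)(60) = 900.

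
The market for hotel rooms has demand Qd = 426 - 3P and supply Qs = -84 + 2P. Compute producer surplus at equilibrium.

Producer surplus = 3600

Equilibrium: 426 - 3P = -84 + 2P gives P* = 102, Q* = 120.
Supply starts at P = 42 (where Qs = 0).
PS = ½(102 − 42)(120) = 3600.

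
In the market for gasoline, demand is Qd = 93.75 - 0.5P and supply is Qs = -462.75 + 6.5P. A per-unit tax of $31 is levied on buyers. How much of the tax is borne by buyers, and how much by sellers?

Pre-tax equilibrium: P* = 79.5, Q* = 54.
Tax on buyers shifts demand to Qd = 93.75 − 0.5(P + 31) = 78.25 - 0.5P.
78.25 - 0.5P = -462.75 + 6.5P gives seller price Ps = 541/7; buyers pay Pb = 541/7 + 31 = 758/7.
New quantity: Q = 93.75 − 0.5(758/7) = 1109/28.
Buyer burden = 758/7 − 79.5 = 403/14; seller burden = 79.5 − 541/7 = 31/14.

Buyers bear 403/14, sellers bear 31/14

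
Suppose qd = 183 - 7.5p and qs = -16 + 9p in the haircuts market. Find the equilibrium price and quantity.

p* = 398/33, q* = 1018/11

Set qd = qs: 183 - 7.5p = -16 + 9p.
199 = 16.5p, so p* = 398/33.
q* = 183 − 7.5(398/33) = 1018/11.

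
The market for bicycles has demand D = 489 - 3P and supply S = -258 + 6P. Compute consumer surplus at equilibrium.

Consumer surplus = 9600

Equilibrium: 489 - 3P = -258 + 6P gives P* = 83, Q* = 240.
Demand choke price (D = 0): P = 163.
CS = ½(163 − 83)(240) = 9600.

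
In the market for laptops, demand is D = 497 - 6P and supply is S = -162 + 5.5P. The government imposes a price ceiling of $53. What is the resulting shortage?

Shortage = 49.5

Equilibrium price would be P* = 1318/23, so the ceiling at 53 binds.
At P = 53: D = 497 − 6(53) = 179, S = -162 + 5.5(53) = 129.5.
Shortage = 179 − 129.5 = 49.5.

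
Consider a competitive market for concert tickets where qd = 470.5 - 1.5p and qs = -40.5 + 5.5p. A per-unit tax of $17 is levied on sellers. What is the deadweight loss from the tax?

Deadweight loss = 9537/56

Pre-tax equilibrium: p* = 73, q* = 361.
Tax on sellers shifts supply to qs = -40.5 + 5.5(p − 17) = -134 + 5.5p.
470.5 - 1.5p = -134 + 5.5p gives buyer price pb = 1209/14; sellers receive ps = 1209/14 − 17 = 971/14.
New quantity: q = 470.5 − 1.5(1209/14) = 9547/28.
DWL = ½ × 17 × (361 − 9547/28) = 9537/56.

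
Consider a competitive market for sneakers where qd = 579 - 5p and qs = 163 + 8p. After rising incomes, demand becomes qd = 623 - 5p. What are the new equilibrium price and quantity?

p' = 460/13, q' = 5799/13

Original equilibrium: p* = 32, q* = 419.
New equilibrium: 623 - 5p = 163 + 8p, so 460 = 13p and p' = 460/13; q' = 623 − 5(460/13) = 5799/13.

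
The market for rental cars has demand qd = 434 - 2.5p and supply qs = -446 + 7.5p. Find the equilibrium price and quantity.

Set qd = qs: 434 - 2.5p = -446 + 7.5p.
880 = 10p, so p* = 88.
q* = 434 − 2.5(88) = 214.

p* = 88, q* = 214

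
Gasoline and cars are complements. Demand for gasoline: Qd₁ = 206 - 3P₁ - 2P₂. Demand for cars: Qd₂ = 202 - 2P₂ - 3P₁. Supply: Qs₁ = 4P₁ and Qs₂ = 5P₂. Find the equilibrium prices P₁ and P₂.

Market 1: 206 - 3P₁ - 2P₂ = 4P₁ → 7P₁ + 2P₂ = 206.
Market 2: 7P₂ + 3P₁ = 202.
Eliminating P₂: 7×(1) − 2×(2) gives 43P₁ = 1038, so P₁ = 1038/43.
Back-substitute into (2): P₂ = (202 − 3×1038/43) / 7 = 796/43.

P₁ = 1038/43, P₂ = 796/43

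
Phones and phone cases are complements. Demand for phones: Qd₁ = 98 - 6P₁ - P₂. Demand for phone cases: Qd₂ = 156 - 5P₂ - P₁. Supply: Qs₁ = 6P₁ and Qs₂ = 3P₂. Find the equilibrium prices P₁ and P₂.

P₁ = 628/95, P₂ = 1774/95

Market 1: 98 - 6P₁ - P₂ = 6P₁ → 12P₁ + P₂ = 98.
Market 2: 8P₂ + P₁ = 156.
Eliminating P₂: 8×(1) − 1×(2) gives 95P₁ = 628, so P₁ = 628/95.
Back-substitute into (2): P₂ = (156 − 1×628/95) / 8 = 1774/95.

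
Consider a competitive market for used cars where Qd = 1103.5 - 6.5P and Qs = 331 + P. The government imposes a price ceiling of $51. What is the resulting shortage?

Equilibrium price would be P* = 103, so the ceiling at 51 binds.
At P = 51: Qd = 1103.5 − 6.5(51) = 772, Qs = 331 + 1(51) = 382.
Shortage = 772 − 382 = 390.

Shortage = 390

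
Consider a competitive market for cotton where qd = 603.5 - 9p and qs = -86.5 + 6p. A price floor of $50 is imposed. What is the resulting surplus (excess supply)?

Equilibrium price would be p* = 46, so the floor at 50 binds.
At p = 50: qd = 153.5, qs = 213.5.
Surplus = 213.5 − 153.5 = 60.

Surplus = 60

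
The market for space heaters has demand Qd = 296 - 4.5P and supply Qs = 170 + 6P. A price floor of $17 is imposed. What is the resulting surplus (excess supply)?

Equilibrium price would be P* = 12, so the floor at 17 binds.
At P = 17: Qd = 219.5, Qs = 272.
Surplus = 272 − 219.5 = 52.5.

Surplus = 52.5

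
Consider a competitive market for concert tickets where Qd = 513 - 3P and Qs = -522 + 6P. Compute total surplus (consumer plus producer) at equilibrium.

Total surplus = 7056

Equilibrium: 513 - 3P = -522 + 6P gives P* = 115, Q* = 168.
Demand choke price: P = 171; supply starts at P = 87.
CS = ½(171 − 115)(168) = 4704; PS = ½(115 − 87)(168) = 2352.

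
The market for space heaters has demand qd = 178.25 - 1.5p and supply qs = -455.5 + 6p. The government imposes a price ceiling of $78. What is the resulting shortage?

Equilibrium price would be p* = 84.5, so the ceiling at 78 binds.
At p = 78: qd = 178.25 − 1.5(78) = 61.25, qs = -455.5 + 6(78) = 12.5.
Shortage = 61.25 − 12.5 = 48.75.

Shortage = 48.75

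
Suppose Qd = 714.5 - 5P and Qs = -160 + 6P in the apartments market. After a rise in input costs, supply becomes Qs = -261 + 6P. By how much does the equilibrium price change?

Original equilibrium: P* = 79.5, Q* = 317.
New equilibrium: 714.5 - 5P = -261 + 6P, so 975.5 = 11P and P' = 1951/22; Q' = 714.5 − 5(1951/22) = 2982/11.
Change in price: 1951/22 − 79.5 = 101/11.

ΔP = 101/11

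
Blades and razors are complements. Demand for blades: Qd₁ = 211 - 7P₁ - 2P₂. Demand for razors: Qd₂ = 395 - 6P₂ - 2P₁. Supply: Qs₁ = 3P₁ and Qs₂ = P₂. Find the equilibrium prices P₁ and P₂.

Market 1: 211 - 7P₁ - 2P₂ = 3P₁ → 10P₁ + 2P₂ = 211.
Market 2: 7P₂ + 2P₁ = 395.
Eliminating P₂: 7×(1) − 2×(2) gives 66P₁ = 687, so P₁ = 229/22.
Back-substitute into (2): P₂ = (395 − 2×229/22) / 7 = 588/11.

P₁ = 229/22, P₂ = 588/11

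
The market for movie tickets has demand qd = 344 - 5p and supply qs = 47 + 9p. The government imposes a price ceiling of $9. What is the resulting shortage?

Equilibrium price would be p* = 297/14, so the ceiling at 9 binds.
At p = 9: qd = 344 − 5(9) = 299, qs = 47 + 9(9) = 128.
Shortage = 299 − 128 = 171.

Shortage = 171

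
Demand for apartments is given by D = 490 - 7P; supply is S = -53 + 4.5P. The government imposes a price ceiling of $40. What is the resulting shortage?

Equilibrium price would be P* = 1086/23, so the ceiling at 40 binds.
At P = 40: D = 490 − 7(40) = 210, S = -53 + 4.5(40) = 127.
Shortage = 210 − 127 = 83.

Shortage = 83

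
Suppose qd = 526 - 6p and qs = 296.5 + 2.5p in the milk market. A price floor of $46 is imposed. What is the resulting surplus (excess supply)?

Equilibrium price would be p* = 27, so the floor at 46 binds.
At p = 46: qd = 250, qs = 411.5.
Surplus = 411.5 − 250 = 161.5.

Surplus = 161.5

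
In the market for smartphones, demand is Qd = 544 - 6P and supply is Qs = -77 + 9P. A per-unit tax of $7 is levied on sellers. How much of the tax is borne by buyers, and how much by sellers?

Pre-tax equilibrium: P* = 41.4, Q* = 295.6.
Tax on sellers shifts supply to Qs = -77 + 9(P − 7) = -140 + 9P.
544 - 6P = -140 + 9P gives buyer price Pb = 45.6; sellers receive Ps = 45.6 − 7 = 38.6.
New quantity: Q = 544 − 6(45.6) = 270.4.
Buyer burden = 45.6 − 41.4 = 4.2; seller burden = 41.4 − 38.6 = 2.8.

Buyers bear $4.2, sellers bear $2.8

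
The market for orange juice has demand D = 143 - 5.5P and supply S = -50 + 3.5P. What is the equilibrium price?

Set D = S: 143 - 5.5P = -50 + 3.5P.
193 = 9P, so P* = 193/9.
Q* = 143 − 5.5(193/9) = 451/18.

P* = 193/9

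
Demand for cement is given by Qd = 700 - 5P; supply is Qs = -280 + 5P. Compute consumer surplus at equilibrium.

Consumer surplus = 4410

Equilibrium: 700 - 5P = -280 + 5P gives P* = 98, Q* = 210.
Demand choke price (Qd = 0): P = 140.
CS = ½(140 − 98)(210) = 4410.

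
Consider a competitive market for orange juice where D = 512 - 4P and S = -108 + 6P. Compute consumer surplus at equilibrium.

Equilibrium: 512 - 4P = -108 + 6P gives P* = 62, Q* = 264.
Demand choke price (D = 0): P = 128.
CS = ½(128 − 62)(264) = 8712.

Consumer surplus = 8712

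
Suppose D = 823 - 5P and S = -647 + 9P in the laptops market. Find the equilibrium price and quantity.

P* = 105, Q* = 298

Set D = S: 823 - 5P = -647 + 9P.
1470 = 14P, so P* = 105.
Q* = 823 − 5(105) = 298.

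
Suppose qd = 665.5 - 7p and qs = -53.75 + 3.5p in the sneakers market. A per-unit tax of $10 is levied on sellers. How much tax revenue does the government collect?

Tax revenue = 4880/3

Pre-tax equilibrium: p* = 68.5, q* = 186.
Tax on sellers shifts supply to qs = -53.75 + 3.5(p − 10) = -88.75 + 3.5p.
665.5 - 7p = -88.75 + 3.5p gives buyer price pb = 431/6; sellers receive ps = 431/6 − 10 = 371/6.
New quantity: q = 665.5 − 7(431/6) = 488/3.
Revenue = 10 × 488/3 = 4880/3.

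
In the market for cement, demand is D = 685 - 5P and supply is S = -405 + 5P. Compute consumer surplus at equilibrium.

Equilibrium: 685 - 5P = -405 + 5P gives P* = 109, Q* = 140.
Demand choke price (D = 0): P = 137.
CS = ½(137 − 109)(140) = 1960.

Consumer surplus = 1960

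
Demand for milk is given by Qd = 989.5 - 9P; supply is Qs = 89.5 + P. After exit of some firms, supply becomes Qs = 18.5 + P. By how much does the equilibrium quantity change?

ΔQ = -63.9

Original equilibrium: P* = 90, Q* = 179.5.
New equilibrium: 989.5 - 9P = 18.5 + P, so 971 = 10P and P' = 97.1; Q' = 989.5 − 9(97.1) = 115.6.
Change in quantity: 115.6 − 179.5 = -63.9.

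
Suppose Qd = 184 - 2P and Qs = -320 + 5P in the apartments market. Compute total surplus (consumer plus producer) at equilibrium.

Total surplus = 560

Equilibrium: 184 - 2P = -320 + 5P gives P* = 72, Q* = 40.
Demand choke price: P = 92; supply starts at P = 64.
CS = ½(92 − 72)(40) = 400; PS = ½(72 − 64)(40) = 160.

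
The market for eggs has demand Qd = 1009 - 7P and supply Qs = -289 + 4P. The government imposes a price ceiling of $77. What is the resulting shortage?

Shortage = 451

Equilibrium price would be P* = 118, so the ceiling at 77 binds.
At P = 77: Qd = 1009 − 7(77) = 470, Qs = -289 + 4(77) = 19.
Shortage = 470 − 19 = 451.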